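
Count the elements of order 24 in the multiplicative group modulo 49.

0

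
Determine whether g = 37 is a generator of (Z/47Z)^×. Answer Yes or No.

No

φ(47) = 47 − 1 = 46 = 2 · 23.
An element g generates (Z/47Z)^× iff g^(46/q) ≢ 1 (mod 47) for each prime q ∈ {2, 23}.
37^23 ≡ 1 (mod 47)  [q = 2: ≡ 1 ✗]
37^2 ≡ 6 (mod 47)  [q = 23: ≢ 1 ✓]
The check at q = 2 fails, so 37 generates a proper subgroup.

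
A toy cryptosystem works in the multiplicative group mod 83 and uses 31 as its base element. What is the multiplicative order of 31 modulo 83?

ord(31) | φ(83) = 83 − 1 = 82 = 2 · 41.
Divisors of 82: 1, 2, 41, 82.
Check 31^d mod 83 for each divisor in increasing order:
31^1 ≡ 31 (mod 83)
31^2 ≡ 48 (mod 83)
31^41 ≡ 1 (mod 83) ✓
So ord_83(31) = 41.

41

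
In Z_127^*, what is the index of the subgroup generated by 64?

18

The order of 64 must divide φ(127) = 127 − 1 = 126 = 2 · 3^2 · 7.
Divisors of 126: 1, 2, 3, 6, 7, 9, 14, 18, 21, 42, 63, 126.
Evaluate successive powers at the divisors of 126:
64^1 ≡ 64 (mod 127)
64^2 ≡ 32 (mod 127)
64^3 ≡ 16 (mod 127)
64^6 ≡ 2 (mod 127)
64^7 ≡ 1 (mod 127) ✓
So ord_127(64) = 7, hence |⟨64⟩| = 7.
The index is φ(127) / ord(64) = 126 / 7 = 18.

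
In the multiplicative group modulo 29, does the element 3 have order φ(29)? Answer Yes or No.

Yes

φ(29) = 29 − 1 = 28 = 2^2 · 7.
It suffices to check that the order of 3 is not a proper divisor of 28: compute 3^(28/q) for q ∈ {2, 7}.
3^14 ≡ 28 (mod 29)  [q = 2: ≢ 1 ✓]
3^4 ≡ 23 (mod 29)  [q = 7: ≢ 1 ✓]
None equal 1, so ord_29(3) = 28: 3 is a primitive root.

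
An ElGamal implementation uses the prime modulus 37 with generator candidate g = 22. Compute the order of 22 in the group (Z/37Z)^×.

36

Since 22 ∈ (Z/37Z)^×, its order divides φ(37) = 37 − 1 = 36 = 2^2 · 3^2.
Divisors of 36: 1, 2, 3, 4, 6, 9, 12, 18, 36.
Check 22^d mod 37 for each divisor in increasing order:
22^1 ≡ 22 (mod 37)
22^2 ≡ 3 (mod 37)
22^3 ≡ 29 (mod 37)
22^4 ≡ 9 (mod 37)
22^6 ≡ 27 (mod 37)
22^9 ≡ 6 (mod 37)
22^12 ≡ 26 (mod 37)
22^18 ≡ 36 (mod 37)
22^36 ≡ 1 (mod 37) ✓
The smallest such exponent is 36, so the order of 22 is 36.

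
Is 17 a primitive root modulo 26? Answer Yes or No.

No

φ(26) = φ(2)·φ(13) = 1·12 = 12 = 2^2 · 3.
It suffices to check that the order of 17 is not a proper divisor of 12: compute 17^(12/q) for q ∈ {2, 3}.
17^6 ≡ 1 (mod 26)  [q = 2: ≡ 1 ✗]
17^4 ≡ 9 (mod 26)  [q = 3: ≢ 1 ✓]
17^6 ≡ 1 shows ord(17) | 6, strictly less than φ(26); not a primitive root.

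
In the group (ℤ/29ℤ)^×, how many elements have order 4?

2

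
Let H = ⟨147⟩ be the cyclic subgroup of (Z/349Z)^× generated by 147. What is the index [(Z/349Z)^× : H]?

4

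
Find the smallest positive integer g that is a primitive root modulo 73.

5

φ(73) = 73 − 1 = 72 = 2^3 · 3^2.
Test candidates g = 2, 3, … against the prime factors q ∈ {2, 3} of φ(73): g is a generator iff g^(72/q) ≢ 1 for every such q.
g = 2: 2^36 ≡ 1 — hits 1, so not a primitive root.
g = 3: 3^36 ≡ 1 — hits 1, so not a primitive root.
g = 4: 4^36 ≡ 1 — hits 1, so not a primitive root.
g = 5: 5^36 ≡ 72; 5^24 ≡ 8 — none is 1, so 5 is a primitive root.
So 5 is the smallest generator of (Z/73Z)^×.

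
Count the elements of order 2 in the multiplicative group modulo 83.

φ(83) = 83 − 1 = 82 = 2 · 41.
Since (Z/83Z)^× is cyclic of order 82, the number of elements of order d is φ(d) when d | 82 and 0 otherwise.
2 | 82, and φ(2) = 2 − 1 = 1.

1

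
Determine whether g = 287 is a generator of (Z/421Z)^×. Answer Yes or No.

Yes

φ(421) = 421 − 1 = 420 = 2^2 · 3 · 5 · 7.
Test 287^(420/q) mod 421 for each prime factor q of 420:
287^210 ≡ 420 (mod 421)  [q = 2: ≢ 1 ✓]
287^140 ≡ 400 (mod 421)  [q = 3: ≢ 1 ✓]
287^84 ≡ 354 (mod 421)  [q = 5: ≢ 1 ✓]
287^60 ≡ 370 (mod 421)  [q = 7: ≢ 1 ✓]
None equal 1, so ord_421(287) = 420: 287 is a primitive root.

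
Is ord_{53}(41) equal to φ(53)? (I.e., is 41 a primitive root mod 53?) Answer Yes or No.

φ(53) = 53 − 1 = 52 = 2^2 · 13.
It suffices to check that the order of 41 is not a proper divisor of 52: compute 41^(52/q) for q ∈ {2, 13}.
41^26 ≡ 52 (mod 53)  [q = 2: ≢ 1 ✓]
41^4 ≡ 13 (mod 53)  [q = 13: ≢ 1 ✓]
All checks pass, so 41 has order 52 and is a primitive root modulo 53.

Yes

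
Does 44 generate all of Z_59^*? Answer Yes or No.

Yes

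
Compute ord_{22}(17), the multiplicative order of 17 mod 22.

Since 17 ∈ (Z/22Z)^×, its order divides φ(22) = φ(2)·φ(11) = 1·10 = 10 = 2 · 5.
Divisors of 10: 1, 2, 5, 10.
Test each divisor d:
17^1 ≡ 17 (mod 22)
17^2 ≡ 3 (mod 22)
17^5 ≡ 21 (mod 22)
17^10 ≡ 1 (mod 22) ✓
Therefore the multiplicative order of 17 modulo 22 is 10.

10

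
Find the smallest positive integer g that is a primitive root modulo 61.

2

φ(61) = 61 − 1 = 60 = 2^2 · 3 · 5.
Test candidates g = 2, 3, … against the prime factors q ∈ {2, 3, 5} of φ(61): g is a generator iff g^(60/q) ≢ 1 for every such q.
g = 2: 2^30 ≡ 60; 2^20 ≡ 47; 2^12 ≡ 9 — none is 1, so 2 is a primitive root.
So 2 is the smallest generator of (Z/61Z)^×.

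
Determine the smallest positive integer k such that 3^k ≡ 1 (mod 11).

By Lagrange's theorem, ord_11(3) divides φ(11) = 11 − 1 = 10 = 2 · 5.
Divisors of 10: 1, 2, 5, 10.
Check 3^d mod 11 for each divisor in increasing order:
3^1 ≡ 3
3^2 ≡ 9
3^5 ≡ 1
Hence ord(3) = 5.

5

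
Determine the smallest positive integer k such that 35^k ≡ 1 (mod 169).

39

By Lagrange's theorem, ord_169(35) divides φ(169) = φ(13^2) = 13·(13−1) = 156 = 2^2 · 3 · 13.
Divisors of 156: 1, 2, 3, 4, 6, 12, 13, 26, 39, 52, 78, 156.
Test each divisor d:
35^1 ≡ 35 (mod 169)
35^2 ≡ 42 (mod 169)
35^3 ≡ 118 (mod 169)
35^4 ≡ 74 (mod 169)
35^6 ≡ 66 (mod 169)
35^12 ≡ 131 (mod 169)
35^13 ≡ 22 (mod 169)
35^26 ≡ 146 (mod 169)
35^39 ≡ 1 (mod 169) ✓
The smallest such exponent is 39, so the order of 35 is 39.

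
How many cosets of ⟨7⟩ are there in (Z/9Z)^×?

The order of 7 must divide φ(9) = φ(3^2) = 3·(3−1) = 6 = 2 · 3.
Divisors of 6: 1, 2, 3, 6.
Check 7^d mod 9 for each divisor in increasing order:
7^1 ≡ 7
7^2 ≡ 4
7^3 ≡ 1
So ord_9(7) = 3, hence |⟨7⟩| = 3.
The index is φ(9) / ord(7) = 6 / 3 = 2.

2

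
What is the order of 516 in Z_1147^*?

ord(516) | φ(1147) = φ(31·37) = (31−1)·(37−1) = 30·36 = 1080 = 2^3 · 3^3 · 5.
Divisors of 1080: 1, 2, 3, 4, 5, 6, 8, 9, 10, 12, 15, 18, 20, 24, 27, 30, 36, 40, 45, 54, 60, 72, 90, 108, 120, 135, 180, 216, 270, 360, 540, 1080.
Test each divisor d:
516^1 ≡ 516 (mod 1147)
516^2 ≡ 152 (mod 1147)
516^3 ≡ 436 (mod 1147)
516^4 ≡ 164 (mod 1147)
516^5 ≡ 893 (mod 1147)
516^6 ≡ 841 (mod 1147)
516^8 ≡ 515 (mod 1147)
516^9 ≡ 783 (mod 1147)
516^10 ≡ 284 (mod 1147)
516^12 ≡ 729 (mod 1147)
516^15 ≡ 125 (mod 1147)
516^18 ≡ 591 (mod 1147)
516^20 ≡ 366 (mod 1147)
516^24 ≡ 380 (mod 1147)
516^27 ≡ 512 (mod 1147)
516^30 ≡ 714 (mod 1147)
516^36 ≡ 593 (mod 1147)
516^40 ≡ 904 (mod 1147)
516^45 ≡ 931 (mod 1147)
516^54 ≡ 628 (mod 1147)
516^60 ≡ 528 (mod 1147)
516^72 ≡ 667 (mod 1147)
516^90 ≡ 776 (mod 1147)
516^108 ≡ 963 (mod 1147)
516^120 ≡ 63 (mod 1147)
516^135 ≡ 993 (mod 1147)
516^180 ≡ 1 (mod 1147) ✓
Therefore the multiplicative order of 516 modulo 1147 is 180.

180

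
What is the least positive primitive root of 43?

3

φ(43) = 43 − 1 = 42 = 2 · 3 · 7.
g is a primitive root iff g^(42/q) ≢ 1 (mod 43) for each prime q ∈ {2, 3, 7}.
g = 2: 2^21 ≡ 42; 2^14 ≡ 1 — hits 1, so not a primitive root.
g = 3: 3^21 ≡ 42; 3^14 ≡ 36; 3^6 ≡ 41 — none is 1, so 3 is a primitive root.
The smallest primitive root modulo 43 is 3.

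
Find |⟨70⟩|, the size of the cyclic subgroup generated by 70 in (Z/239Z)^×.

ord(70) | φ(239) = 239 − 1 = 238 = 2 · 7 · 17.
Divisors of 238: 1, 2, 7, 14, 17, 34, 119, 238.
Check 70^d mod 239 for each divisor in increasing order:
70^1 ≡ 70 (mod 239)
70^2 ≡ 120 (mod 239)
70^7 ≡ 188 (mod 239)
70^14 ≡ 211 (mod 239)
70^17 ≡ 215 (mod 239)
70^34 ≡ 98 (mod 239)
70^119 ≡ 238 (mod 239)
70^238 ≡ 1 (mod 239) ✓
Hence ord(70) = 238.

238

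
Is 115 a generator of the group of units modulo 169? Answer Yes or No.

φ(169) = φ(13^2) = 13·(13−1) = 156 = 2^2 · 3 · 13.
An element g generates (Z/169Z)^× iff g^(156/q) ≢ 1 (mod 169) for each prime q ∈ {2, 3, 13}.
115^78 ≡ 168 (mod 169)  [q = 2: ≢ 1 ✓]
115^52 ≡ 146 (mod 169)  [q = 3: ≢ 1 ✓]
115^12 ≡ 14 (mod 169)  [q = 13: ≢ 1 ✓]
Every test exponent gives a nontrivial residue, hence 115 generates the full group.

Yes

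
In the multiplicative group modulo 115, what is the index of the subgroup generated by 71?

ord(71) | φ(115) = φ(5·23) = (5−1)·(23−1) = 4·22 = 88 = 2^3 · 11.
Divisors of 88: 1, 2, 4, 8, 11, 22, 44, 88.
Check 71^d mod 115 for each divisor in increasing order:
71^1 ≡ 71 (mod 115)
71^2 ≡ 96 (mod 115)
71^4 ≡ 16 (mod 115)
71^8 ≡ 26 (mod 115)
71^11 ≡ 1 (mod 115) ✓
Thus |⟨71⟩| = ord(71) = 11.
[(Z/115Z)^× : ⟨71⟩] = 88/11 = 8.

8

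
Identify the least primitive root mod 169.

2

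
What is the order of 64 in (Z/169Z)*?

The order of 64 must divide φ(169) = φ(13^2) = 13·(13−1) = 156 = 2^2 · 3 · 13.
Divisors of 156: 1, 2, 3, 4, 6, 12, 13, 26, 39, 52, 78, 156.
Evaluate successive powers at the divisors of 156:
64^1 ≡ 64 (mod 169)
64^2 ≡ 40 (mod 169)
64^3 ≡ 25 (mod 169)
64^4 ≡ 79 (mod 169)
64^6 ≡ 118 (mod 169)
64^12 ≡ 66 (mod 169)
64^13 ≡ 168 (mod 169)
64^26 ≡ 1 (mod 169) ✓
Hence ord(64) = 26.

26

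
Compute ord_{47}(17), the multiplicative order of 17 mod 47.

Since 17 ∈ (Z/47Z)^×, its order divides φ(47) = 47 − 1 = 46 = 2 · 23.
Divisors of 46: 1, 2, 23, 46.
Test each divisor d:
17^1 ≡ 17 (mod 47)
17^2 ≡ 7 (mod 47)
17^23 ≡ 1 (mod 47) ✓
So ord_47(17) = 23.

23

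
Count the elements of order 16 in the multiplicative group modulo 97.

8

φ(97) = 97 − 1 = 96 = 2^5 · 3.
(Z/97Z)^× is cyclic (|G| = 96); a cyclic group of order m has exactly φ(d) elements of each order d | m, and none otherwise.
16 = 2^4 divides 96, and φ(16) = 8.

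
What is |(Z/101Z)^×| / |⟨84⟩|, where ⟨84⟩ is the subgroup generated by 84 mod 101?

20

ord(84) | φ(101) = 101 − 1 = 100 = 2^2 · 5^2.
Divisors of 100: 1, 2, 4, 5, 10, 20, 25, 50, 100.
Evaluate successive powers at the divisors of 100:
84^1 ≡ 84 (mod 101)
84^2 ≡ 87 (mod 101)
84^4 ≡ 95 (mod 101)
84^5 ≡ 1 (mod 101) ✓
Thus |⟨84⟩| = ord(84) = 5.
[(Z/101Z)^× : ⟨84⟩] = 100/5 = 20.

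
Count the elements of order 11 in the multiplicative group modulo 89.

10

φ(89) = 89 − 1 = 88 = 2^3 · 11.
Since (Z/89Z)^× is cyclic of order 88, the number of elements of order d is φ(d) when d | 88 and 0 otherwise.
11 | 88, and φ(11) = 11 − 1 = 10.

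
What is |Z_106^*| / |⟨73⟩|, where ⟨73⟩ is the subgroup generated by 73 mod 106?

1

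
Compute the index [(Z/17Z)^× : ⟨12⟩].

1

By Lagrange's theorem, ord_17(12) divides φ(17) = 17 − 1 = 16 = 2^4.
Divisors of 16: 1, 2, 4, 8, 16.
Evaluate successive powers at the divisors of 16:
12^1 ≡ 12 (mod 17)
12^2 ≡ 8 (mod 17)
12^4 ≡ 13 (mod 17)
12^8 ≡ 16 (mod 17)
12^16 ≡ 1 (mod 17) ✓
The order of 12 is 16, so the subgroup it generates has 16 elements.
[(Z/17Z)^× : ⟨12⟩] = 16/16 = 1.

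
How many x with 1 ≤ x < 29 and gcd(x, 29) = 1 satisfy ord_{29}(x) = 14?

φ(29) = 29 − 1 = 28 = 2^2 · 7.
(Z/29Z)^× is cyclic (|G| = 28); a cyclic group of order m has exactly φ(d) elements of each order d | m, and none otherwise.
14 = 2 · 7 divides 28, and φ(14) = 6.

6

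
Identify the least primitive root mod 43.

3

φ(43) = 43 − 1 = 42 = 2 · 3 · 7.
g is a primitive root iff g^(42/q) ≢ 1 (mod 43) for each prime q ∈ {2, 3, 7}.
g = 2: 2^21 ≡ 42; 2^14 ≡ 1 — hits 1, so not a primitive root.
g = 3: 3^21 ≡ 42; 3^14 ≡ 36; 3^6 ≡ 41 — none is 1, so 3 is a primitive root.
The smallest primitive root modulo 43 is 3.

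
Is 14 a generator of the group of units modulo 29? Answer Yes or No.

Yes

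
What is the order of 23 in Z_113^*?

The order of 23 must divide φ(113) = 113 − 1 = 112 = 2^4 · 7.
Divisors of 112: 1, 2, 4, 7, 8, 14, 16, 28, 56, 112.
Evaluate successive powers at the divisors of 112:
23^1 ≡ 23
23^2 ≡ 77
23^4 ≡ 53
23^7 ≡ 73
23^8 ≡ 97
23^14 ≡ 18
23^16 ≡ 30
23^28 ≡ 98
23^56 ≡ 112
23^112 ≡ 1
The smallest such exponent is 112, so the order of 23 is 112.

112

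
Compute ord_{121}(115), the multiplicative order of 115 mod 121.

55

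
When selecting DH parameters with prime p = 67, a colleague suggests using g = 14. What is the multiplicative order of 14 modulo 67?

11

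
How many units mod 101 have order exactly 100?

φ(101) = 101 − 1 = 100 = 2^2 · 5^2.
Since (Z/101Z)^× is cyclic of order 100, the number of elements of order d is φ(d) when d | 100 and 0 otherwise.
100 = 2^2 · 5^2 divides 100, and φ(100) = 40.

40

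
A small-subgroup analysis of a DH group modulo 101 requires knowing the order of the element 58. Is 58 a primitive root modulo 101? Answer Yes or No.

No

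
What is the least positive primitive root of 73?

φ(73) = 73 − 1 = 72 = 2^3 · 3^2.
g is a primitive root iff g^(72/q) ≢ 1 (mod 73) for each prime q ∈ {2, 3}.
g = 2: 2^36 ≡ 1 — hits 1, so not a primitive root.
g = 3: 3^36 ≡ 1 — hits 1, so not a primitive root.
g = 4: 4^36 ≡ 1 — hits 1, so not a primitive root.
g = 5: 5^36 ≡ 72; 5^24 ≡ 8 — none is 1, so 5 is a primitive root.
The smallest primitive root modulo 73 is 5.

5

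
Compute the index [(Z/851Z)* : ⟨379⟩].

By Lagrange's theorem, ord_851(379) divides φ(851) = φ(23·37) = (23−1)·(37−1) = 22·36 = 792 = 2^3 · 3^2 · 11.
Divisors of 792: 1, 2, 3, 4, 6, 8, 9, 11, 12, 18, 22, 24, 33, 36, 44, 66, 72, 88, 99, 132, 198, 264, 396, 792.
Compute 379^d (mod 851) for the divisors d until we hit 1:
379^1 ≡ 379
379^2 ≡ 673
379^3 ≡ 618
379^4 ≡ 197
379^6 ≡ 676
379^8 ≡ 514
379^9 ≡ 778
379^11 ≡ 229
379^12 ≡ 840
379^18 ≡ 223
379^22 ≡ 530
379^24 ≡ 121
379^33 ≡ 528
379^36 ≡ 371
379^44 ≡ 70
379^66 ≡ 507
379^72 ≡ 630
379^88 ≡ 645
379^99 ≡ 482
379^132 ≡ 47
379^198 ≡ 1
So ord_851(379) = 198, hence |⟨379⟩| = 198.
[(Z/851Z)^× : ⟨379⟩] = 792/198 = 4.

4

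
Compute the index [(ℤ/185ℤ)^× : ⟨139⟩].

The order of 139 must divide φ(185) = φ(5·37) = (5−1)·(37−1) = 4·36 = 144 = 2^4 · 3^2.
Divisors of 144: 1, 2, 3, 4, 6, 8, 9, 12, 16, 18, 24, 36, 48, 72, 144.
Compute 139^d (mod 185) for the divisors d until we hit 1:
139^1 ≡ 139 (mod 185)
139^2 ≡ 81 (mod 185)
139^3 ≡ 159 (mod 185)
139^4 ≡ 86 (mod 185)
139^6 ≡ 121 (mod 185)
139^8 ≡ 181 (mod 185)
139^9 ≡ 184 (mod 185)
139^12 ≡ 26 (mod 185)
139^16 ≡ 16 (mod 185)
139^18 ≡ 1 (mod 185) ✓
So ord_185(139) = 18, hence |⟨139⟩| = 18.
The index is φ(185) / ord(139) = 144 / 18 = 8.

8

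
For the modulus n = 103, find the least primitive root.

5

φ(103) = 103 − 1 = 102 = 2 · 3 · 17.
g is a primitive root iff g^(102/q) ≢ 1 (mod 103) for each prime q ∈ {2, 3, 17}.
g = 2: 2^51 ≡ 1 — hits 1, so not a primitive root.
g = 3: 3^51 ≡ 102; 3^34 ≡ 1 — hits 1, so not a primitive root.
g = 4: 4^51 ≡ 1 — hits 1, so not a primitive root.
g = 5: 5^51 ≡ 102; 5^34 ≡ 56; 5^6 ≡ 72 — none is 1, so 5 is a primitive root.
Hence the least primitive root of 103 is 5.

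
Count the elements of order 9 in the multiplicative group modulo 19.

6

φ(19) = 19 − 1 = 18 = 2 · 3^2.
Since (Z/19Z)^× is cyclic of order 18, the number of elements of order d is φ(d) when d | 18 and 0 otherwise.
9 = 3^2 divides 18, and φ(9) = 6.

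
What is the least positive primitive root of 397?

5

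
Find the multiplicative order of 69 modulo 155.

Since 69 ∈ (Z/155Z)^×, its order divides φ(155) = φ(5·31) = (5−1)·(31−1) = 4·30 = 120 = 2^3 · 3 · 5.
Divisors of 120: 1, 2, 3, 4, 5, 6, 8, 10, 12, 15, 20, 24, 30, 40, 60, 120.
Test each divisor d:
69^1 ≡ 69 (mod 155)
69^2 ≡ 111 (mod 155)
69^3 ≡ 64 (mod 155)
69^4 ≡ 76 (mod 155)
69^5 ≡ 129 (mod 155)
69^6 ≡ 66 (mod 155)
69^8 ≡ 41 (mod 155)
69^10 ≡ 56 (mod 155)
69^12 ≡ 16 (mod 155)
69^15 ≡ 94 (mod 155)
69^20 ≡ 36 (mod 155)
69^24 ≡ 101 (mod 155)
69^30 ≡ 1 (mod 155) ✓
Hence ord(69) = 30.

30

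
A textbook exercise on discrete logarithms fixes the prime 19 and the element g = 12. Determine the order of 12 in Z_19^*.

By Lagrange's theorem, ord_19(12) divides φ(19) = 19 − 1 = 18 = 2 · 3^2.
Divisors of 18: 1, 2, 3, 6, 9, 18.
Evaluate successive powers at the divisors of 18:
12^1 ≡ 12
12^2 ≡ 11
12^3 ≡ 18
12^6 ≡ 1
Hence ord(12) = 6.

6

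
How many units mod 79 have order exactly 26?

12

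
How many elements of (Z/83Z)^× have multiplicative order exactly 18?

φ(83) = 83 − 1 = 82 = 2 · 41.
(Z/83Z)^× is cyclic (|G| = 82); a cyclic group of order m has exactly φ(d) elements of each order d | m, and none otherwise.
Since 18 ∤ 82, the count is 0.

0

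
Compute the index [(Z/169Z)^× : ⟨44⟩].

3

The order of 44 must divide φ(169) = φ(13^2) = 13·(13−1) = 156 = 2^2 · 3 · 13.
Divisors of 156: 1, 2, 3, 4, 6, 12, 13, 26, 39, 52, 78, 156.
Check 44^d mod 169 for each divisor in increasing order:
44^1 ≡ 44 (mod 169)
44^2 ≡ 77 (mod 169)
44^3 ≡ 8 (mod 169)
44^4 ≡ 14 (mod 169)
44^6 ≡ 64 (mod 169)
44^12 ≡ 40 (mod 169)
44^13 ≡ 70 (mod 169)
44^26 ≡ 168 (mod 169)
44^39 ≡ 99 (mod 169)
44^52 ≡ 1 (mod 169) ✓
So ord_169(44) = 52, hence |⟨44⟩| = 52.
[(Z/169Z)^× : ⟨44⟩] = 156/52 = 3.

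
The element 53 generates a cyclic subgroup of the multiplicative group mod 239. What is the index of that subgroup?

Since 53 ∈ (Z/239Z)^×, its order divides φ(239) = 239 − 1 = 238 = 2 · 7 · 17.
Divisors of 238: 1, 2, 7, 14, 17, 34, 119, 238.
Test each divisor d:
53^1 ≡ 53 (mod 239)
53^2 ≡ 180 (mod 239)
53^7 ≡ 168 (mod 239)
53^14 ≡ 22 (mod 239)
53^17 ≡ 38 (mod 239)
53^34 ≡ 10 (mod 239)
53^119 ≡ 238 (mod 239)
53^238 ≡ 1 (mod 239) ✓
So ord_239(53) = 238, hence |⟨53⟩| = 238.
The index is φ(239) / ord(53) = 238 / 238 = 1.

1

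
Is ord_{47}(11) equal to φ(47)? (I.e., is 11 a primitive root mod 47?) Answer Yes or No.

φ(47) = 47 − 1 = 46 = 2 · 23.
An element g generates (Z/47Z)^× iff g^(46/q) ≢ 1 (mod 47) for each prime q ∈ {2, 23}.
11^23 ≡ 46 (mod 47)  [q = 2: ≢ 1 ✓]
11^2 ≡ 27 (mod 47)  [q = 23: ≢ 1 ✓]
All checks pass, so 11 has order 46 and is a primitive root modulo 47.

Yes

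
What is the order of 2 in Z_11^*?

The order of 2 must divide φ(11) = 11 − 1 = 10 = 2 · 5.
Divisors of 10: 1, 2, 5, 10.
Test each divisor d:
2^1 ≡ 2 (mod 11)
2^2 ≡ 4 (mod 11)
2^5 ≡ 10 (mod 11)
2^10 ≡ 1 (mod 11) ✓
The smallest such exponent is 10, so the order of 2 is 10.

10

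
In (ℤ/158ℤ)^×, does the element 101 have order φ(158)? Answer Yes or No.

No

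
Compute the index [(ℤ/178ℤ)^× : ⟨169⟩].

2

By Lagrange's theorem, ord_178(169) divides φ(178) = φ(2)·φ(89) = 1·88 = 88 = 2^3 · 11.
Divisors of 88: 1, 2, 4, 8, 11, 22, 44, 88.
Compute 169^d (mod 178) for the divisors d until we hit 1:
169^1 ≡ 169 (mod 178)
169^2 ≡ 81 (mod 178)
169^4 ≡ 153 (mod 178)
169^8 ≡ 91 (mod 178)
169^11 ≡ 55 (mod 178)
169^22 ≡ 177 (mod 178)
169^44 ≡ 1 (mod 178) ✓
The order of 169 is 44, so the subgroup it generates has 44 elements.
Index = |(Z/178Z)^×| / |⟨169⟩| = 88 / 44 = 2.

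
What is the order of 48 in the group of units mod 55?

20

By Lagrange's theorem, ord_55(48) divides φ(55) = φ(5·11) = (5−1)·(11−1) = 4·10 = 40 = 2^3 · 5.
Divisors of 40: 1, 2, 4, 5, 8, 10, 20, 40.
Evaluate successive powers at the divisors of 40:
48^1 ≡ 48 (mod 55)
48^2 ≡ 49 (mod 55)
48^4 ≡ 36 (mod 55)
48^5 ≡ 23 (mod 55)
48^8 ≡ 31 (mod 55)
48^10 ≡ 34 (mod 55)
48^20 ≡ 1 (mod 55) ✓
Therefore the multiplicative order of 48 modulo 55 is 20.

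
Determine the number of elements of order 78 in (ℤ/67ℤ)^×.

0

φ(67) = 67 − 1 = 66 = 2 · 3 · 11.
Since (Z/67Z)^× is cyclic of order 66, the number of elements of order d is φ(d) when d | 66 and 0 otherwise.
78 does not divide 66, so no element of (Z/67Z)^× has order 78.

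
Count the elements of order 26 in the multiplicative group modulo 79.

12

φ(79) = 79 − 1 = 78 = 2 · 3 · 13.
In a cyclic group of order 78, there are φ(d) elements of order d for each divisor d of 78, and zero for non-divisors.
26 = 2 · 13 divides 78, and φ(26) = 12.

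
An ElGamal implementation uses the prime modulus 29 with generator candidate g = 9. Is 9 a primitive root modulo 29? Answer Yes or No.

No

φ(29) = 29 − 1 = 28 = 2^2 · 7.
9 is a primitive root mod 29 iff 9^(φ(29)/q) ≢ 1 for every prime q | φ(29), i.e. q ∈ {2, 7}.
9^14 ≡ 1 (mod 29)  [q = 2: ≡ 1 ✗]
9^4 ≡ 7 (mod 29)  [q = 7: ≢ 1 ✓]
The check at q = 2 fails, so 9 generates a proper subgroup.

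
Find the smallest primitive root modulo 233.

3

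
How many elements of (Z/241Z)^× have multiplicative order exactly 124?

φ(241) = 241 − 1 = 240 = 2^4 · 3 · 5.
Since (Z/241Z)^× is cyclic of order 240, the number of elements of order d is φ(d) when d | 240 and 0 otherwise.
124 does not divide 240, so no element of (Z/241Z)^× has order 124.

0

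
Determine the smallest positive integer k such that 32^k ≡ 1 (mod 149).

ord(32) | φ(149) = 149 − 1 = 148 = 2^2 · 37.
Divisors of 148: 1, 2, 4, 37, 74, 148.
Evaluate successive powers at the divisors of 148:
32^1 ≡ 32 (mod 149)
32^2 ≡ 130 (mod 149)
32^4 ≡ 63 (mod 149)
32^37 ≡ 105 (mod 149)
32^74 ≡ 148 (mod 149)
32^148 ≡ 1 (mod 149) ✓
Hence ord(32) = 148.

148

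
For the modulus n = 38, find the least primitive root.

φ(38) = φ(2)·φ(19) = 1·18 = 18 = 2 · 3^2.
g is a primitive root iff g^(18/q) ≢ 1 (mod 38) for each prime q ∈ {2, 3}.
g = 2: gcd(2, 38) = 2 > 1, not a unit — skip.
g = 3: 3^9 ≡ 37; 3^6 ≡ 7 — none is 1, so 3 is a primitive root.
Hence the least primitive root of 38 is 3.

3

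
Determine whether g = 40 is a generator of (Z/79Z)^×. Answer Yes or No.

No

φ(79) = 79 − 1 = 78 = 2 · 3 · 13.
It suffices to check that the order of 40 is not a proper divisor of 78: compute 40^(78/q) for q ∈ {2, 3, 13}.
40^39 ≡ 1 (mod 79)  [q = 2: ≡ 1 ✗]
40^26 ≡ 55 (mod 79)  [q = 3: ≢ 1 ✓]
40^6 ≡ 21 (mod 79)  [q = 13: ≢ 1 ✓]
40^39 ≡ 1 shows ord(40) | 39, strictly less than φ(79); not a primitive root.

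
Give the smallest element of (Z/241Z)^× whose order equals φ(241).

7

φ(241) = 241 − 1 = 240 = 2^4 · 3 · 5.
Test candidates g = 2, 3, … against the prime factors q ∈ {2, 3, 5} of φ(241): g is a generator iff g^(240/q) ≢ 1 for every such q.
g = 2: 2^120 ≡ 1 — hits 1, so not a primitive root.
g = 3: 3^120 ≡ 1 — hits 1, so not a primitive root.
g = 4: 4^120 ≡ 1 — hits 1, so not a primitive root.
g = 5: 5^120 ≡ 1 — hits 1, so not a primitive root.
g = 6: 6^120 ≡ 1 — hits 1, so not a primitive root.
g = 7: 7^120 ≡ 240; 7^80 ≡ 15; 7^48 ≡ 91 — none is 1, so 7 is a primitive root.
The smallest primitive root modulo 241 is 7.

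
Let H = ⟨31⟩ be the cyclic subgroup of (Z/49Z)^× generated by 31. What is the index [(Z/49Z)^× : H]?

The order of 31 must divide φ(49) = φ(7^2) = 7·(7−1) = 42 = 2 · 3 · 7.
Divisors of 42: 1, 2, 3, 6, 7, 14, 21, 42.
Compute 31^d (mod 49) for the divisors d until we hit 1:
31^1 ≡ 31 (mod 49)
31^2 ≡ 30 (mod 49)
31^3 ≡ 48 (mod 49)
31^6 ≡ 1 (mod 49) ✓
The order of 31 is 6, so the subgroup it generates has 6 elements.
Index = |(Z/49Z)^×| / |⟨31⟩| = 42 / 6 = 7.

7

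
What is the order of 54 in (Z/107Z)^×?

ord(54) | φ(107) = 107 − 1 = 106 = 2 · 53.
Divisors of 106: 1, 2, 53, 106.
Compute 54^d (mod 107) for the divisors d until we hit 1:
54^1 ≡ 54 (mod 107)
54^2 ≡ 27 (mod 107)
54^53 ≡ 106 (mod 107)
54^106 ≡ 1 (mod 107) ✓
Therefore the multiplicative order of 54 modulo 107 is 106.

106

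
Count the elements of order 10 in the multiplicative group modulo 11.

φ(11) = 11 − 1 = 10 = 2 · 5.
Since (Z/11Z)^× is cyclic of order 10, the number of elements of order d is φ(d) when d | 10 and 0 otherwise.
10 = 2 · 5 divides 10, and φ(10) = 4.

4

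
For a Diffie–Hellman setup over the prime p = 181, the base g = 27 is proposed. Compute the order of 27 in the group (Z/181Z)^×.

15

The order of 27 must divide φ(181) = 181 − 1 = 180 = 2^2 · 3^2 · 5.
Divisors of 180: 1, 2, 3, 4, 5, 6, 9, 10, 12, 15, 18, 20, 30, 36, 45, 60, 90, 180.
Check 27^d mod 181 for each divisor in increasing order:
27^1 ≡ 27 (mod 181)
27^2 ≡ 5 (mod 181)
27^3 ≡ 135 (mod 181)
27^4 ≡ 25 (mod 181)
27^5 ≡ 132 (mod 181)
27^6 ≡ 125 (mod 181)
27^9 ≡ 42 (mod 181)
27^10 ≡ 48 (mod 181)
27^12 ≡ 59 (mod 181)
27^15 ≡ 1 (mod 181) ✓
Hence ord(27) = 15.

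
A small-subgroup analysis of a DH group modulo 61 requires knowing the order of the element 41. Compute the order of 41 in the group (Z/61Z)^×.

10

Since 41 ∈ (Z/61Z)^×, its order divides φ(61) = 61 − 1 = 60 = 2^2 · 3 · 5.
Divisors of 60: 1, 2, 3, 4, 5, 6, 10, 12, 15, 20, 30, 60.
Evaluate successive powers at the divisors of 60:
41^1 ≡ 41 (mod 61)
41^2 ≡ 34 (mod 61)
41^3 ≡ 52 (mod 61)
41^4 ≡ 58 (mod 61)
41^5 ≡ 60 (mod 61)
41^6 ≡ 20 (mod 61)
41^10 ≡ 1 (mod 61) ✓
Therefore the multiplicative order of 41 modulo 61 is 10.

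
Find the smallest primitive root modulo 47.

5

φ(47) = 47 − 1 = 46 = 2 · 23.
Test candidates g = 2, 3, … against the prime factors q ∈ {2, 23} of φ(47): g is a generator iff g^(46/q) ≢ 1 for every such q.
g = 2: 2^23 ≡ 1 — hits 1, so not a primitive root.
g = 3: 3^23 ≡ 1 — hits 1, so not a primitive root.
g = 4: 4^23 ≡ 1 — hits 1, so not a primitive root.
g = 5: 5^23 ≡ 46; 5^2 ≡ 25 — none is 1, so 5 is a primitive root.
So 5 is the smallest generator of (Z/47Z)^×.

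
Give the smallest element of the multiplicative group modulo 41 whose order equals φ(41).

φ(41) = 41 − 1 = 40 = 2^3 · 5.
Test candidates g = 2, 3, … against the prime factors q ∈ {2, 5} of φ(41): g is a generator iff g^(40/q) ≢ 1 for every such q.
g = 2: 2^20 ≡ 1 — hits 1, so not a primitive root.
g = 3: 3^20 ≡ 40; 3^8 ≡ 1 — hits 1, so not a primitive root.
g = 4: 4^20 ≡ 1 — hits 1, so not a primitive root.
g = 5: 5^20 ≡ 1 — hits 1, so not a primitive root.
g = 6: 6^20 ≡ 40; 6^8 ≡ 10 — none is 1, so 6 is a primitive root.
Hence the least primitive root of 41 is 6.

6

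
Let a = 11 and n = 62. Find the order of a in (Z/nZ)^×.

Since 11 ∈ (Z/62Z)^×, its order divides φ(62) = φ(2)·φ(31) = 1·30 = 30 = 2 · 3 · 5.
Divisors of 30: 1, 2, 3, 5, 6, 10, 15, 30.
Check 11^d mod 62 for each divisor in increasing order:
11^1 ≡ 11 (mod 62)
11^2 ≡ 59 (mod 62)
11^3 ≡ 29 (mod 62)
11^5 ≡ 37 (mod 62)
11^6 ≡ 35 (mod 62)
11^10 ≡ 5 (mod 62)
11^15 ≡ 61 (mod 62)
11^30 ≡ 1 (mod 62) ✓
So ord_62(11) = 30.

30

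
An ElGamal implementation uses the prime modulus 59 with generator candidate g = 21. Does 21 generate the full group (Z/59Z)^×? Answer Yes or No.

No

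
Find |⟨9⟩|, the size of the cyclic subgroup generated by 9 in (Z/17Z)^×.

The order of 9 must divide φ(17) = 17 − 1 = 16 = 2^4.
Divisors of 16: 1, 2, 4, 8, 16.
Compute 9^d (mod 17) for the divisors d until we hit 1:
9^1 ≡ 9
9^2 ≡ 13
9^4 ≡ 16
9^8 ≡ 1
Therefore the multiplicative order of 9 modulo 17 is 8.

8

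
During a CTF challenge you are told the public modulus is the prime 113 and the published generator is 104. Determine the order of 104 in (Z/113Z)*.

The order of 104 must divide φ(113) = 113 − 1 = 112 = 2^4 · 7.
Divisors of 112: 1, 2, 4, 7, 8, 14, 16, 28, 56, 112.
Evaluate successive powers at the divisors of 112:
104^1 ≡ 104 (mod 113)
104^2 ≡ 81 (mod 113)
104^4 ≡ 7 (mod 113)
104^7 ≡ 95 (mod 113)
104^8 ≡ 49 (mod 113)
104^14 ≡ 98 (mod 113)
104^16 ≡ 28 (mod 113)
104^28 ≡ 112 (mod 113)
104^56 ≡ 1 (mod 113) ✓
The smallest such exponent is 56, so the order of 104 is 56.

56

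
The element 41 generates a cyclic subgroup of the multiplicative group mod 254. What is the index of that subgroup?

2

By Lagrange's theorem, ord_254(41) divides φ(254) = φ(2)·φ(127) = 1·126 = 126 = 2 · 3^2 · 7.
Divisors of 126: 1, 2, 3, 6, 7, 9, 14, 18, 21, 42, 63, 126.
Evaluate successive powers at the divisors of 126:
41^1 ≡ 41 (mod 254)
41^2 ≡ 157 (mod 254)
41^3 ≡ 87 (mod 254)
41^6 ≡ 203 (mod 254)
41^7 ≡ 195 (mod 254)
41^9 ≡ 135 (mod 254)
41^14 ≡ 179 (mod 254)
41^18 ≡ 191 (mod 254)
41^21 ≡ 107 (mod 254)
41^42 ≡ 19 (mod 254)
41^63 ≡ 1 (mod 254) ✓
Thus |⟨41⟩| = ord(41) = 63.
[(Z/254Z)^× : ⟨41⟩] = 126/63 = 2.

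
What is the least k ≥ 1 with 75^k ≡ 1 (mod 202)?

100

ord(75) | φ(202) = φ(2)·φ(101) = 1·100 = 100 = 2^2 · 5^2.
Divisors of 100: 1, 2, 4, 5, 10, 20, 25, 50, 100.
Test each divisor d:
75^1 ≡ 75
75^2 ≡ 171
75^4 ≡ 153
75^5 ≡ 163
75^10 ≡ 107
75^20 ≡ 137
75^25 ≡ 111
75^50 ≡ 201
75^100 ≡ 1
Therefore the multiplicative order of 75 modulo 202 is 100.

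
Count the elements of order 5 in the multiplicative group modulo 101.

φ(101) = 101 − 1 = 100 = 2^2 · 5^2.
Since (Z/101Z)^× is cyclic of order 100, the number of elements of order d is φ(d) when d | 100 and 0 otherwise.
5 | 100, and φ(5) = 5 − 1 = 4.

4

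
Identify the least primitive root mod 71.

7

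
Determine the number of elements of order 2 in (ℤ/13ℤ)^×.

1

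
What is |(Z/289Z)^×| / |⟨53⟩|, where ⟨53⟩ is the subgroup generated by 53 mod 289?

By Lagrange's theorem, ord_289(53) divides φ(289) = φ(17^2) = 17·(17−1) = 272 = 2^4 · 17.
Divisors of 272: 1, 2, 4, 8, 16, 17, 34, 68, 136, 272.
Check 53^d mod 289 for each divisor in increasing order:
53^1 ≡ 53 (mod 289)
53^2 ≡ 208 (mod 289)
53^4 ≡ 203 (mod 289)
53^8 ≡ 171 (mod 289)
53^16 ≡ 52 (mod 289)
53^17 ≡ 155 (mod 289)
53^34 ≡ 38 (mod 289)
53^68 ≡ 288 (mod 289)
53^136 ≡ 1 (mod 289) ✓
Thus |⟨53⟩| = ord(53) = 136.
Index = |(Z/289Z)^×| / |⟨53⟩| = 272 / 136 = 2.

2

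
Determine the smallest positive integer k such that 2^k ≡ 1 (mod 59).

By Lagrange's theorem, ord_59(2) divides φ(59) = 59 − 1 = 58 = 2 · 29.
Divisors of 58: 1, 2, 29, 58.
Test each divisor d:
2^1 ≡ 2
2^2 ≡ 4
2^29 ≡ 58
2^58 ≡ 1
The smallest such exponent is 58, so the order of 2 is 58.

58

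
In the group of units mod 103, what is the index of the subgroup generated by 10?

Since 10 ∈ (Z/103Z)^×, its order divides φ(103) = 103 − 1 = 102 = 2 · 3 · 17.
Divisors of 102: 1, 2, 3, 6, 17, 34, 51, 102.
Compute 10^d (mod 103) for the divisors d until we hit 1:
10^1 ≡ 10 (mod 103)
10^2 ≡ 100 (mod 103)
10^3 ≡ 73 (mod 103)
10^6 ≡ 76 (mod 103)
10^17 ≡ 102 (mod 103)
10^34 ≡ 1 (mod 103) ✓
Thus |⟨10⟩| = ord(10) = 34.
The index is φ(103) / ord(10) = 102 / 34 = 3.

3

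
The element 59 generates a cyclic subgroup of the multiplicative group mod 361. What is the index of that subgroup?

1

By Lagrange's theorem, ord_361(59) divides φ(361) = φ(19^2) = 19·(19−1) = 342 = 2 · 3^2 · 19.
Divisors of 342: 1, 2, 3, 6, 9, 18, 19, 38, 57, 114, 171, 342.
Compute 59^d (mod 361) for the divisors d until we hit 1:
59^1 ≡ 59 (mod 361)
59^2 ≡ 232 (mod 361)
59^3 ≡ 331 (mod 361)
59^6 ≡ 178 (mod 361)
59^9 ≡ 75 (mod 361)
59^18 ≡ 210 (mod 361)
59^19 ≡ 116 (mod 361)
59^38 ≡ 99 (mod 361)
59^57 ≡ 293 (mod 361)
59^114 ≡ 292 (mod 361)
59^171 ≡ 360 (mod 361)
59^342 ≡ 1 (mod 361) ✓
So ord_361(59) = 342, hence |⟨59⟩| = 342.
[(Z/361Z)^× : ⟨59⟩] = 342/342 = 1.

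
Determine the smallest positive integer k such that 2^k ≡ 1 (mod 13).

12

Since 2 ∈ (Z/13Z)^×, its order divides φ(13) = 13 − 1 = 12 = 2^2 · 3.
Divisors of 12: 1, 2, 3, 4, 6, 12.
Check 2^d mod 13 for each divisor in increasing order:
2^1 ≡ 2 (mod 13)
2^2 ≡ 4 (mod 13)
2^3 ≡ 8 (mod 13)
2^4 ≡ 3 (mod 13)
2^6 ≡ 12 (mod 13)
2^12 ≡ 1 (mod 13) ✓
Hence ord(2) = 12.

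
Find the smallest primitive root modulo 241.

7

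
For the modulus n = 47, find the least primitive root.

φ(47) = 47 − 1 = 46 = 2 · 23.
g is a primitive root iff g^(46/q) ≢ 1 (mod 47) for each prime q ∈ {2, 23}.
g = 2: 2^23 ≡ 1 — hits 1, so not a primitive root.
g = 3: 3^23 ≡ 1 — hits 1, so not a primitive root.
g = 4: 4^23 ≡ 1 — hits 1, so not a primitive root.
g = 5: 5^23 ≡ 46; 5^2 ≡ 25 — none is 1, so 5 is a primitive root.
So 5 is the smallest generator of (Z/47Z)^×.

5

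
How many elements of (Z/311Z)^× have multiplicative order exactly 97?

0

φ(311) = 311 − 1 = 310 = 2 · 5 · 31.
Since (Z/311Z)^× is cyclic of order 310, the number of elements of order d is φ(d) when d | 310 and 0 otherwise.
Since 97 ∤ 310, the count is 0.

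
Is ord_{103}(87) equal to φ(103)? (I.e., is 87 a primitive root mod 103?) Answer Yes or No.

Yes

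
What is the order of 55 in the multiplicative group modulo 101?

Since 55 ∈ (Z/101Z)^×, its order divides φ(101) = 101 − 1 = 100 = 2^2 · 5^2.
Divisors of 100: 1, 2, 4, 5, 10, 20, 25, 50, 100.
Compute 55^d (mod 101) for the divisors d until we hit 1:
55^1 ≡ 55 (mod 101)
55^2 ≡ 96 (mod 101)
55^4 ≡ 25 (mod 101)
55^5 ≡ 62 (mod 101)
55^10 ≡ 6 (mod 101)
55^20 ≡ 36 (mod 101)
55^25 ≡ 10 (mod 101)
55^50 ≡ 100 (mod 101)
55^100 ≡ 1 (mod 101) ✓
Therefore the multiplicative order of 55 modulo 101 is 100.

100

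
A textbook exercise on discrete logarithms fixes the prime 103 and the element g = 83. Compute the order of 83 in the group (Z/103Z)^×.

51

Since 83 ∈ (Z/103Z)^×, its order divides φ(103) = 103 − 1 = 102 = 2 · 3 · 17.
Divisors of 102: 1, 2, 3, 6, 17, 34, 51, 102.
Evaluate successive powers at the divisors of 102:
83^1 ≡ 83
83^2 ≡ 91
83^3 ≡ 34
83^6 ≡ 23
83^17 ≡ 56
83^34 ≡ 46
83^51 ≡ 1
Hence ord(83) = 51.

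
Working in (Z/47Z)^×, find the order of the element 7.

23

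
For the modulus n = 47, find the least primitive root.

5

φ(47) = 47 − 1 = 46 = 2 · 23.
g is a primitive root iff g^(46/q) ≢ 1 (mod 47) for each prime q ∈ {2, 23}.
g = 2: 2^23 ≡ 1 — hits 1, so not a primitive root.
g = 3: 3^23 ≡ 1 — hits 1, so not a primitive root.
g = 4: 4^23 ≡ 1 — hits 1, so not a primitive root.
g = 5: 5^23 ≡ 46; 5^2 ≡ 25 — none is 1, so 5 is a primitive root.
So 5 is the smallest generator of (Z/47Z)^×.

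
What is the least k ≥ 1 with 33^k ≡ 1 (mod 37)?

9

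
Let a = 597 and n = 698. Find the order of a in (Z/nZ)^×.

116

The order of 597 must divide φ(698) = φ(2)·φ(349) = 1·348 = 348 = 2^2 · 3 · 29.
Divisors of 348: 1, 2, 3, 4, 6, 12, 29, 58, 87, 116, 174, 348.
Evaluate successive powers at the divisors of 348:
597^1 ≡ 597
597^2 ≡ 429
597^3 ≡ 645
597^4 ≡ 467
597^6 ≡ 17
597^12 ≡ 289
597^29 ≡ 213
597^58 ≡ 697
597^87 ≡ 485
597^116 ≡ 1
Hence ord(597) = 116.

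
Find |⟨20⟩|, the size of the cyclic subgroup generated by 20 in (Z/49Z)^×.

By Lagrange's theorem, ord_49(20) divides φ(49) = φ(7^2) = 7·(7−1) = 42 = 2 · 3 · 7.
Divisors of 42: 1, 2, 3, 6, 7, 14, 21, 42.
Check 20^d mod 49 for each divisor in increasing order:
20^1 ≡ 20 (mod 49)
20^2 ≡ 8 (mod 49)
20^3 ≡ 13 (mod 49)
20^6 ≡ 22 (mod 49)
20^7 ≡ 48 (mod 49)
20^14 ≡ 1 (mod 49) ✓
Hence ord(20) = 14.

14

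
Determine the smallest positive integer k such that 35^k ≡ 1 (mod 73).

ord(35) | φ(73) = 73 − 1 = 72 = 2^3 · 3^2.
Divisors of 72: 1, 2, 3, 4, 6, 8, 9, 12, 18, 24, 36, 72.
Test each divisor d:
35^1 ≡ 35 (mod 73)
35^2 ≡ 57 (mod 73)
35^3 ≡ 24 (mod 73)
35^4 ≡ 37 (mod 73)
35^6 ≡ 65 (mod 73)
35^8 ≡ 55 (mod 73)
35^9 ≡ 27 (mod 73)
35^12 ≡ 64 (mod 73)
35^18 ≡ 72 (mod 73)
35^24 ≡ 8 (mod 73)
35^36 ≡ 1 (mod 73) ✓
Therefore the multiplicative order of 35 modulo 73 is 36.

36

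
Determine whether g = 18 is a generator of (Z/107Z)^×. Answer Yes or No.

Yes

φ(107) = 107 − 1 = 106 = 2 · 53.
An element g generates (Z/107Z)^× iff g^(106/q) ≢ 1 (mod 107) for each prime q ∈ {2, 53}.
18^53 ≡ 106 (mod 107)  [q = 2: ≢ 1 ✓]
18^2 ≡ 3 (mod 107)  [q = 53: ≢ 1 ✓]
None equal 1, so ord_107(18) = 106: 18 is a primitive root.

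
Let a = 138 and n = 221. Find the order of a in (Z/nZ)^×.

8

By Lagrange's theorem, ord_221(138) divides φ(221) = φ(13·17) = (13−1)·(17−1) = 12·16 = 192 = 2^6 · 3.
Divisors of 192: 1, 2, 3, 4, 6, 8, 12, 16, 24, 32, 48, 64, 96, 192.
Test each divisor d:
138^1 ≡ 138
138^2 ≡ 38
138^3 ≡ 161
138^4 ≡ 118
138^6 ≡ 64
138^8 ≡ 1
Therefore the multiplicative order of 138 modulo 221 is 8.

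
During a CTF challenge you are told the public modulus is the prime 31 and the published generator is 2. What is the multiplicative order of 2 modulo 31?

5

Since 2 ∈ (Z/31Z)^×, its order divides φ(31) = 31 − 1 = 30 = 2 · 3 · 5.
Divisors of 30: 1, 2, 3, 5, 6, 10, 15, 30.
Evaluate successive powers at the divisors of 30:
2^1 ≡ 2 (mod 31)
2^2 ≡ 4 (mod 31)
2^3 ≡ 8 (mod 31)
2^5 ≡ 1 (mod 31) ✓
Hence ord(2) = 5.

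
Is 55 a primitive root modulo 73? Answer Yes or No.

No

φ(73) = 73 − 1 = 72 = 2^3 · 3^2.
Test 55^(72/q) mod 73 for each prime factor q of 72:
55^36 ≡ 1 (mod 73)  [q = 2: ≡ 1 ✗]
55^24 ≡ 64 (mod 73)  [q = 3: ≢ 1 ✓]
55^36 ≡ 1 shows ord(55) | 36, strictly less than φ(73); not a primitive root.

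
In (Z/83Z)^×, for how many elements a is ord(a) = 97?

φ(83) = 83 − 1 = 82 = 2 · 41.
In a cyclic group of order 82, there are φ(d) elements of order d for each divisor d of 82, and zero for non-divisors.
97 does not divide 82, so no element of (Z/83Z)^× has order 97.

0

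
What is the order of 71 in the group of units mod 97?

96

The order of 71 must divide φ(97) = 97 − 1 = 96 = 2^5 · 3.
Divisors of 96: 1, 2, 3, 4, 6, 8, 12, 16, 24, 32, 48, 96.
Compute 71^d (mod 97) for the divisors d until we hit 1:
71^1 ≡ 71
71^2 ≡ 94
71^3 ≡ 78
71^4 ≡ 9
71^6 ≡ 70
71^8 ≡ 81
71^12 ≡ 50
71^16 ≡ 62
71^24 ≡ 75
71^32 ≡ 61
71^48 ≡ 96
71^96 ≡ 1
Therefore the multiplicative order of 71 modulo 97 is 96.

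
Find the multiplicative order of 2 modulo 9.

6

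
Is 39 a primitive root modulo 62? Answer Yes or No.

No

φ(62) = φ(2)·φ(31) = 1·30 = 30 = 2 · 3 · 5.
It suffices to check that the order of 39 is not a proper divisor of 30: compute 39^(30/q) for q ∈ {2, 3, 5}.
39^15 ≡ 1 (mod 62)  [q = 2: ≡ 1 ✗]
39^10 ≡ 1 (mod 62)  [q = 3: ≡ 1 ✗]
39^6 ≡ 39 (mod 62)  [q = 5: ≢ 1 ✓]
The check at q = 2 fails, so 39 generates a proper subgroup.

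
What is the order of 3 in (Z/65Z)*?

12

Since 3 ∈ (Z/65Z)^×, its order divides φ(65) = φ(5·13) = (5−1)·(13−1) = 4·12 = 48 = 2^4 · 3.
Divisors of 48: 1, 2, 3, 4, 6, 8, 12, 16, 24, 48.
Check 3^d mod 65 for each divisor in increasing order:
3^1 ≡ 3 (mod 65)
3^2 ≡ 9 (mod 65)
3^3 ≡ 27 (mod 65)
3^4 ≡ 16 (mod 65)
3^6 ≡ 14 (mod 65)
3^8 ≡ 61 (mod 65)
3^12 ≡ 1 (mod 65) ✓
Hence ord(3) = 12.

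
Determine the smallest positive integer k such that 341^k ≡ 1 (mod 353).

ord(341) | φ(353) = 353 − 1 = 352 = 2^5 · 11.
Divisors of 352: 1, 2, 4, 8, 11, 16, 22, 32, 44, 88, 176, 352.
Check 341^d mod 353 for each divisor in increasing order:
341^1 ≡ 341 (mod 353)
341^2 ≡ 144 (mod 353)
341^4 ≡ 262 (mod 353)
341^8 ≡ 162 (mod 353)
341^11 ≡ 346 (mod 353)
341^16 ≡ 122 (mod 353)
341^22 ≡ 49 (mod 353)
341^32 ≡ 58 (mod 353)
341^44 ≡ 283 (mod 353)
341^88 ≡ 311 (mod 353)
341^176 ≡ 352 (mod 353)
341^352 ≡ 1 (mod 353) ✓
Therefore the multiplicative order of 341 modulo 353 is 352.

352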